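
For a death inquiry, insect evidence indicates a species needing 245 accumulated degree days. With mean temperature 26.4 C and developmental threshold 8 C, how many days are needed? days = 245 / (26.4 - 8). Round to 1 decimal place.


Insect development time:
Effective temperature = avg_temp - T_base = 26.4 - 8 = 18.4 C
Days = ADD / effective_temp = 245 / 18.4 = 13.3 days

13.3


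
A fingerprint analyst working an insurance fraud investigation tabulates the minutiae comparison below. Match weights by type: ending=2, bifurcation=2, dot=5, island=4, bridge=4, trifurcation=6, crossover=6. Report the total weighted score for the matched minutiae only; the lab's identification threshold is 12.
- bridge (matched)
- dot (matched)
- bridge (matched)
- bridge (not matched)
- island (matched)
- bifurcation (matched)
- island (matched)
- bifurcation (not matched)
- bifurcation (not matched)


Weighted minutiae match score:
  bridge: matched, +4 (running total 4)
  dot: matched, +5 (running total 9)
  bridge: matched, +4 (running total 13)
  bridge: not matched, +0
  island: matched, +4 (running total 17)
  bifurcation: matched, +2 (running total 19)
  island: matched, +4 (running total 23)
  bifurcation: not matched, +0
  bifurcation: not matched, +0
Total score = 23
Threshold = 12; verdict = identification

23


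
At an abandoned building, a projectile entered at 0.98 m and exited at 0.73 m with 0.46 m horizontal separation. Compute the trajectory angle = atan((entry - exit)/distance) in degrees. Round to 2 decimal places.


Bullet trajectory angle:
Height difference = 0.98 - 0.73 = 0.25 m
angle = atan(0.25 / 0.46)
angle = atan(0.543478)
angle = 28.52 degrees

28.52


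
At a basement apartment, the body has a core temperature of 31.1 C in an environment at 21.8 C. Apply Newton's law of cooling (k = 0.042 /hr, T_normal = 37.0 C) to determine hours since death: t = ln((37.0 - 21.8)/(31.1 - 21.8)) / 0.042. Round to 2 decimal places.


Using Newton's law of cooling:
t = ln((T_normal - T_ambient) / (T_body - T_ambient)) / k
T_normal - T_ambient = 15.2
T_body - T_ambient = 9.3
Ratio = 1.634409
ln(ratio) = 0.491281
t = 0.491281 / 0.042 = 11.70 hours

11.70


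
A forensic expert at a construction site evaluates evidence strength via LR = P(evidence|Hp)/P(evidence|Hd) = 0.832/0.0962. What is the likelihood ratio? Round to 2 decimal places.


Likelihood ratio calculation:
LR = P(E|Hp) / P(E|Hd)
LR = 0.832 / 0.0962
LR = 8.65

8.65


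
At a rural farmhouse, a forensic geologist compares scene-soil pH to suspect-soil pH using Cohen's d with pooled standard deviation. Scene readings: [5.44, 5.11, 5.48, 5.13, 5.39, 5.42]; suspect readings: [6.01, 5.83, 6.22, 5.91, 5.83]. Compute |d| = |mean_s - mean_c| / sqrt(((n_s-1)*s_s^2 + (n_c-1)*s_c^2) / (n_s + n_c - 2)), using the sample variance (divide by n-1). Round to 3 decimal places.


Pooled-variance Cohen's d for soil pH comparison:
Scene mean = 31.97 / 6 = 5.328333
Suspect mean = 29.8 / 5 = 5.96
Scene sample variance s_s^2 = 0.026937
Suspect sample variance s_c^2 = 0.0266
Pooled variance = ((n_s-1)*s_s^2 + (n_c-1)*s_c^2) / (n_s + n_c - 2) = 0.026787
Pooled SD = sqrt(0.026787) = 0.163667
Mean difference = -0.631667
|d| = |-0.631667| / 0.163667 = 3.859

3.859


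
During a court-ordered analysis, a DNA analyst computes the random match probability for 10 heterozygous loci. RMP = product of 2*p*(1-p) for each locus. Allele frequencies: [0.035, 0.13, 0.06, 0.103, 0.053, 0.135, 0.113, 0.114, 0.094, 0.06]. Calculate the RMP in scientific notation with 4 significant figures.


Computing RMP for 10 loci:
Locus 1: 2 * 0.035 * 0.965 = 0.06755
Locus 2: 2 * 0.13 * 0.87 = 0.2262
Locus 3: 2 * 0.06 * 0.94 = 0.1128
Locus 4: 2 * 0.103 * 0.897 = 0.184782
Locus 5: 2 * 0.053 * 0.947 = 0.100382
Locus 6: 2 * 0.135 * 0.865 = 0.23355
Locus 7: 2 * 0.113 * 0.887 = 0.200462
Locus 8: 2 * 0.114 * 0.886 = 0.202008
Locus 9: 2 * 0.094 * 0.906 = 0.170328
Locus 10: 2 * 0.06 * 0.94 = 0.1128
RMP = 5.809e-09

5.809e-09


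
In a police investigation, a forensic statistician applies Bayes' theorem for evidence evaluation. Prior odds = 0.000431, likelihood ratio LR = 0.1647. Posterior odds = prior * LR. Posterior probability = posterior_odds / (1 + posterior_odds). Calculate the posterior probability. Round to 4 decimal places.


Bayesian evidence evaluation:
Posterior odds = prior_odds * LR = 0.000431 * 0.1647 = 0.0000709857
Posterior probability = posterior_odds / (1 + posterior_odds)
= 0.0000709857 / (1 + 0.0000709857)
= 0.0000709857 / 1.0000709857
= 0.0001

0.0001


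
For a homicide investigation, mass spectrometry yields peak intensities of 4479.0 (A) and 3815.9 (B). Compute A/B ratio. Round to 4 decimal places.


Spectral peak ratio:
Peak A = 4479.0 counts
Peak B = 3815.9 counts
Ratio = 4479.0 / 3815.9 = 1.1738

1.1738


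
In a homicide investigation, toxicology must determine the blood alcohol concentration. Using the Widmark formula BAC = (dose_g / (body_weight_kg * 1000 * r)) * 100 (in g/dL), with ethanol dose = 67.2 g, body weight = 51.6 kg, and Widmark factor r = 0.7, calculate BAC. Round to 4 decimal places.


Applying the Widmark formula:
BAC = (dose_g / (body_wt * 1000 * r)) * 100
Denominator = 51.6 * 1000 * 0.7 = 36120
BAC = (67.2 / 36120) * 100
BAC = 0.1860 g/dL

0.1860


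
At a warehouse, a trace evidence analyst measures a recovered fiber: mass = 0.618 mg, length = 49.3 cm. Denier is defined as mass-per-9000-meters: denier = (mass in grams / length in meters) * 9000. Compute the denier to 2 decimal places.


Denier calculation:
Mass in grams = 0.618 mg / 1000 = 0.000618 g
Length in meters = 49.3 cm / 100 = 0.493 m
Linear density = mass / length = 0.000618 / 0.493 = 0.00125355 g/m
Denier = (g/m) * 9000 = 0.00125355 * 9000 = 11.28

11.28


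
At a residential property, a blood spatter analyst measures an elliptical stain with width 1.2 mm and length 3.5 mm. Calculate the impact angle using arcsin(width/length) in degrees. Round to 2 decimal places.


Blood spatter impact angle calculation:
width / length = 1.2 / 3.5 = 0.342857
angle = arcsin(0.342857)
angle = 20.05 degrees

20.05


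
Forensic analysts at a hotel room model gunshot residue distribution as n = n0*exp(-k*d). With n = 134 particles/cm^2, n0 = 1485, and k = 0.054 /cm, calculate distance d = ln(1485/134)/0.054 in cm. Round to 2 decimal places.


GSR distance calculation:
n0/n = 1485 / 134 = 11.08209
ln(n0/n) = 2.40533
d = 2.40533 / 0.054 = 44.54 cm

44.54


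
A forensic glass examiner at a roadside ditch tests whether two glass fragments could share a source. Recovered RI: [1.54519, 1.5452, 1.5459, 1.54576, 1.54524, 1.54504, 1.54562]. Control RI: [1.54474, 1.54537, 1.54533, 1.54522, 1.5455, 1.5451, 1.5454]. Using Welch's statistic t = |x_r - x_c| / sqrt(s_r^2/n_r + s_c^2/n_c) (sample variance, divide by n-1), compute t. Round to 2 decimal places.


Welch's t-criterion for glass RI comparison:
Recovered mean = sum / n_r = 10.81795 / 7 = 1.5454214
Control mean = sum / n_c = 10.81666 / 7 = 1.5452371
Recovered sample variance s_r^2 = 1.10681e-07
Control sample variance s_c^2 = 6.46905e-08
Welch SE (unpooled) = sqrt(s_r^2/n_r + s_c^2/n_c) = sqrt(1.58116e-08 + 9.2415e-09) = sqrt(2.50531e-08) = 0.000158282
|mean_r - mean_c| = 0.000184286
t = 0.000184286 / 0.000158282 = 1.16

1.16


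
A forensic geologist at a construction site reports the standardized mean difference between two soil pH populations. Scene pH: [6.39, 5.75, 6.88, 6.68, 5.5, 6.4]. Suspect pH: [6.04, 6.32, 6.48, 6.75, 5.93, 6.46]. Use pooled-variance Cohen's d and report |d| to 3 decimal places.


Pooled-variance Cohen's d for soil pH comparison:
Scene mean = 37.6 / 6 = 6.266667
Suspect mean = 37.98 / 6 = 6.33
Scene sample variance s_s^2 = 0.286947
Suspect sample variance s_c^2 = 0.092
Pooled variance = ((n_s-1)*s_s^2 + (n_c-1)*s_c^2) / (n_s + n_c - 2) = 0.189473
Pooled SD = sqrt(0.189473) = 0.435285
Mean difference = -0.063333
|d| = |-0.063333| / 0.435285 = 0.145

0.145


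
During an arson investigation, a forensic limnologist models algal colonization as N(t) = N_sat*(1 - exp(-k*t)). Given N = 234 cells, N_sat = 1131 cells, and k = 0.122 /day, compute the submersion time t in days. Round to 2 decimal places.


PMSI from diatom colonization curve:
N / N_sat = 234 / 1131 = 0.206897
1 - N/N_sat = 0.793103
ln(1 - N/N_sat) = -0.231802
t = -ln(1 - N/N_sat) / k = -(-0.231802) / 0.122 = 1.90 days

1.90


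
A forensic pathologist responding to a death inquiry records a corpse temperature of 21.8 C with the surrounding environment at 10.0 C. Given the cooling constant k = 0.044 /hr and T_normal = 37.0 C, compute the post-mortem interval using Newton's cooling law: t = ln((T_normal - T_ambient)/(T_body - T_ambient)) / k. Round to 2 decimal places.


Using Newton's law of cooling:
t = ln((T_normal - T_ambient) / (T_body - T_ambient)) / k
T_normal - T_ambient = 27.0
T_body - T_ambient = 11.8
Ratio = 2.288136
ln(ratio) = 0.827738
t = 0.827738 / 0.044 = 18.81 hours

18.81


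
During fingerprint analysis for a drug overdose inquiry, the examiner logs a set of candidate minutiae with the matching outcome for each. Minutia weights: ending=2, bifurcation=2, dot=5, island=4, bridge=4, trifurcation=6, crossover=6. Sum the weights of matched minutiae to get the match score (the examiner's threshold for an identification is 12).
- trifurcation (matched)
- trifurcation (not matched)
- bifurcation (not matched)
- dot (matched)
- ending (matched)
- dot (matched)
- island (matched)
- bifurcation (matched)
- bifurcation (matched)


Weighted minutiae match score:
  trifurcation: matched, +6 (running total 6)
  trifurcation: not matched, +0
  bifurcation: not matched, +0
  dot: matched, +5 (running total 11)
  ending: matched, +2 (running total 13)
  dot: matched, +5 (running total 18)
  island: matched, +4 (running total 22)
  bifurcation: matched, +2 (running total 24)
  bifurcation: matched, +2 (running total 26)
Total score = 26
Threshold = 12; verdict = identification

26


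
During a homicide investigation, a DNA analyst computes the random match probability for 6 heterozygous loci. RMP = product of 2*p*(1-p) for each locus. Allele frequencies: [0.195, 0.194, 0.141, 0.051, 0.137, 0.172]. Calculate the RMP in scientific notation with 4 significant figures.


Computing RMP for 6 loci:
Locus 1: 2 * 0.195 * 0.805 = 0.31395
Locus 2: 2 * 0.194 * 0.806 = 0.312728
Locus 3: 2 * 0.141 * 0.859 = 0.242238
Locus 4: 2 * 0.051 * 0.949 = 0.096798
Locus 5: 2 * 0.137 * 0.863 = 0.236462
Locus 6: 2 * 0.172 * 0.828 = 0.284832
RMP = 1.551e-04

1.551e-04


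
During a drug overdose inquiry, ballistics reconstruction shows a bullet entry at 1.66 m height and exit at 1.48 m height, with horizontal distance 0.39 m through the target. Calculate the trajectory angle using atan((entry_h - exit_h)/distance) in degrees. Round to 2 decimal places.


Bullet trajectory angle:
Height difference = 1.66 - 1.48 = 0.18 m
angle = atan(0.18 / 0.39)
angle = atan(0.461538)
angle = 24.78 degrees

24.78


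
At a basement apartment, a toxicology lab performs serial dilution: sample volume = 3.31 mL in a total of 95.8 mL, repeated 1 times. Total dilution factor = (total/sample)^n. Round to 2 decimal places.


Dilution factor calculation:
Single dilution = V_total / V_sample = 95.8 / 3.31 ≈ 28.942598
Number of dilutions = 1
Total DF = (95.8 / 3.31)^1 (full precision, rounded at the end) = 28.94

28.94


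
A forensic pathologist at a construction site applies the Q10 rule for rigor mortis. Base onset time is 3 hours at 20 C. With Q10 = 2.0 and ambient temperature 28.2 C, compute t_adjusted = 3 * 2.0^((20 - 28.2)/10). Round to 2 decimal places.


Rigor mortis time adjustment:
Exponent = (T_ref - T_actual) / 10 = (20 - 28.2) / 10 = -0.82
Q10 factor = 2.0^-0.82 = 0.56644
t_adjusted = 3 * 0.56644 = 1.70 hours

1.70


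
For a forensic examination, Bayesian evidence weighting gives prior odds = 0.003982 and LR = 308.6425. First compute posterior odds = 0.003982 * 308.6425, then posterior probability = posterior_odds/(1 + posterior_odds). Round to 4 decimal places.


Bayesian evidence evaluation:
Posterior odds = prior_odds * LR = 0.003982 * 308.6425 = 1.229014
Posterior probability = posterior_odds / (1 + posterior_odds)
= 1.229014 / (1 + 1.229014)
= 1.229014 / 2.229014
= 0.5514

0.5514


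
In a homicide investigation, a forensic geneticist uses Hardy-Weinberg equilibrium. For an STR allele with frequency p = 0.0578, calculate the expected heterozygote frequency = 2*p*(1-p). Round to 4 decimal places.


Hardy-Weinberg heterozygote frequency:
q = 1 - p = 1 - 0.0578 = 0.9422
2pq = 2 * 0.0578 * 0.9422 = 0.1089

0.1089


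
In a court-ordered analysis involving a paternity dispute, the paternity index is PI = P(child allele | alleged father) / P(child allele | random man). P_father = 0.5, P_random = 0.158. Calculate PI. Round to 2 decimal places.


Paternity Index calculation:
PI = P(allele|father) / P(allele|random)
PI = 0.5 / 0.158
PI = 3.16

3.16


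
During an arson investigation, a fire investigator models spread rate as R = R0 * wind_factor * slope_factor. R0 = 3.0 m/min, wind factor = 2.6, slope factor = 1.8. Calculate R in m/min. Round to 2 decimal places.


Fire spread rate calculation:
R = R0 * wind_factor * slope_factor
= 3.0 * 2.6 * 1.8
= 7.8 * 1.8
= 14.04 m/min

14.04


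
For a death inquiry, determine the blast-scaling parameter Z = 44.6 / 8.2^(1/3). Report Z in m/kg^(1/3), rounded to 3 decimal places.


Scaled distance calculation:
W^(1/3) = 8.2^(1/3) = 2.01653
Z = R / W^(1/3) = 44.6 / 2.01653
Z = 22.117 m/kg^(1/3)

22.117


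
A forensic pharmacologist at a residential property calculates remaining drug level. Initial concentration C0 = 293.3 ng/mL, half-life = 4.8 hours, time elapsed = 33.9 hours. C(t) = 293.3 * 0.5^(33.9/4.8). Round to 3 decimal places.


Drug concentration decay:
Number of half-lives = t / t_half = 33.9 / 4.8 = 7.0625
Decay factor = 0.5^7.0625 = 0.00748128
C(t) = 293.3 * 0.00748128 = 2.194 ng/mL

2.194


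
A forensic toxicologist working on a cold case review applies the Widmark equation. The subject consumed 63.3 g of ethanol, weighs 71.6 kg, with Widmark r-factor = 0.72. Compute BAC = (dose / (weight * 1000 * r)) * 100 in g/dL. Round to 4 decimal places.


Applying the Widmark formula:
BAC = (dose_g / (body_wt * 1000 * r)) * 100
Denominator = 71.6 * 1000 * 0.72 = 51552
BAC = (63.3 / 51552) * 100
BAC = 0.1228 g/dL

0.1228


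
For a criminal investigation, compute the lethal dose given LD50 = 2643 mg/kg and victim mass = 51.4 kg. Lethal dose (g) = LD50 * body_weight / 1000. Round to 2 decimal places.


Lethal dose calculation:
Lethal dose = LD50 * body_weight / 1000
= 2643 * 51.4 / 1000
= 135850.2 / 1000
= 135.85 g

135.85


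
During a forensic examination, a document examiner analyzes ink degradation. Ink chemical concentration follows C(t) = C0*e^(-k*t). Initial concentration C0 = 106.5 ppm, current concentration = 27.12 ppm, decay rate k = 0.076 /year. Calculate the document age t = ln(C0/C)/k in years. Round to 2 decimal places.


Document age estimation:
C0/C = 106.5 / 27.12 = 3.926991
ln(C0/C) = 1.367873
t = 1.367873 / 0.076 = 18.00 years

18.00


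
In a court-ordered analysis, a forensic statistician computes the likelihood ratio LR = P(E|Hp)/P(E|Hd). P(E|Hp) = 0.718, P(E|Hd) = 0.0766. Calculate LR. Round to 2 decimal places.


Likelihood ratio calculation:
LR = P(E|Hp) / P(E|Hd)
LR = 0.718 / 0.0766
LR = 9.37

9.37


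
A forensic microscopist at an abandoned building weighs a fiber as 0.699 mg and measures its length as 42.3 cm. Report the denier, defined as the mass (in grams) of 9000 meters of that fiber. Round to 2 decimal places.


Denier calculation:
Mass in grams = 0.699 mg / 1000 = 0.000699 g
Length in meters = 42.3 cm / 100 = 0.423 m
Linear density = mass / length = 0.000699 / 0.423 = 0.00165248 g/m
Denier = (g/m) * 9000 = 0.00165248 * 9000 = 14.87

14.87


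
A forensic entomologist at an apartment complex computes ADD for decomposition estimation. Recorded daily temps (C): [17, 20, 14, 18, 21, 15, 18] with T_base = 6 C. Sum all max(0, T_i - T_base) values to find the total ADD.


Computing ADD day by day:
Day 1: max(0, 17 - 6) = 11
Day 2: max(0, 20 - 6) = 14
Day 3: max(0, 14 - 6) = 8
Day 4: max(0, 18 - 6) = 12
Day 5: max(0, 21 - 6) = 15
Day 6: max(0, 15 - 6) = 9
Day 7: max(0, 18 - 6) = 12
Total ADD = 81

81


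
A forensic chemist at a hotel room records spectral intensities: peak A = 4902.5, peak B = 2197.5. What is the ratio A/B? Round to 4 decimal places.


Spectral peak ratio:
Peak A = 4902.5 counts
Peak B = 2197.5 counts
Ratio = 4902.5 / 2197.5 = 2.2309

2.2309


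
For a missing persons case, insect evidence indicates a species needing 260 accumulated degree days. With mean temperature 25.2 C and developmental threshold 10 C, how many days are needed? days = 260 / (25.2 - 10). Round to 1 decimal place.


Insect development time:
Effective temperature = avg_temp - T_base = 25.2 - 10 = 15.2 C
Days = ADD / effective_temp = 260 / 15.2 = 17.1 days

17.1


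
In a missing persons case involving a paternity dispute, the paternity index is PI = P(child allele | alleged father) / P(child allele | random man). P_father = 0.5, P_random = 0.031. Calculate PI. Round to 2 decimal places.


Paternity Index calculation:
PI = P(allele|father) / P(allele|random)
PI = 0.5 / 0.031
PI = 16.13

16.13


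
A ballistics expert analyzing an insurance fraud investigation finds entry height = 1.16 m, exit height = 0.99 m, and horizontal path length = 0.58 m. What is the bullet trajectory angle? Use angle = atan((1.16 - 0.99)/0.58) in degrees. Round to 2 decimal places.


Bullet trajectory angle:
Height difference = 1.16 - 0.99 = 0.17 m
angle = atan(0.17 / 0.58)
angle = atan(0.293103)
angle = 16.34 degrees

16.34


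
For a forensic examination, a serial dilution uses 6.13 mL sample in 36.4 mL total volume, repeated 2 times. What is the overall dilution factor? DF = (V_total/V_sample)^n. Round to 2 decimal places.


Dilution factor calculation:
Single dilution = V_total / V_sample = 36.4 / 6.13 ≈ 5.93801
Number of dilutions = 2
Total DF = (36.4 / 6.13)^2 (full precision, rounded at the end) = 35.26

35.26


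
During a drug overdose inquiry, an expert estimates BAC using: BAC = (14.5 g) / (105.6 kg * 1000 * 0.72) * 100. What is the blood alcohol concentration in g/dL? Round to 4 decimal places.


Applying the Widmark formula:
BAC = (dose_g / (body_wt * 1000 * r)) * 100
Denominator = 105.6 * 1000 * 0.72 = 76032
BAC = (14.5 / 76032) * 100
BAC = 0.0191 g/dL

0.0191


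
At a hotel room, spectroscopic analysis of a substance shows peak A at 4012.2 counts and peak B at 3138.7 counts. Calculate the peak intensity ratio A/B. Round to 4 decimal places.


Spectral peak ratio:
Peak A = 4012.2 counts
Peak B = 3138.7 counts
Ratio = 4012.2 / 3138.7 = 1.2783

1.2783


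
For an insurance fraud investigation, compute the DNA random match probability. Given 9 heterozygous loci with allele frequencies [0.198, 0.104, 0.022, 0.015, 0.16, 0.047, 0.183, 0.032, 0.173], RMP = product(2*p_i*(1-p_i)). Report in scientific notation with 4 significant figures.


Computing RMP for 9 loci:
Locus 1: 2 * 0.198 * 0.802 = 0.317592
Locus 2: 2 * 0.104 * 0.896 = 0.186368
Locus 3: 2 * 0.022 * 0.978 = 0.043032
Locus 4: 2 * 0.015 * 0.985 = 0.02955
Locus 5: 2 * 0.16 * 0.84 = 0.2688
Locus 6: 2 * 0.047 * 0.953 = 0.089582
Locus 7: 2 * 0.183 * 0.817 = 0.299022
Locus 8: 2 * 0.032 * 0.968 = 0.061952
Locus 9: 2 * 0.173 * 0.827 = 0.286142
RMP = 9.607e-09

9.607e-09


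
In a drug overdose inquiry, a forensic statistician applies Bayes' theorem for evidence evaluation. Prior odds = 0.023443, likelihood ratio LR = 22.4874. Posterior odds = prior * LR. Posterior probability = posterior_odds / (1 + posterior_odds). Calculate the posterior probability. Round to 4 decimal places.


Bayesian evidence evaluation:
Posterior odds = prior_odds * LR = 0.023443 * 22.4874 = 0.5271721
Posterior probability = posterior_odds / (1 + posterior_odds)
= 0.5271721 / (1 + 0.5271721)
= 0.5271721 / 1.5271721
= 0.3452

0.3452


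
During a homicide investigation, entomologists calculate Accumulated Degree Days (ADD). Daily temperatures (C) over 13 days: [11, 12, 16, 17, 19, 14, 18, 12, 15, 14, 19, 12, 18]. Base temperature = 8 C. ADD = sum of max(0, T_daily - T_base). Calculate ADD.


Computing ADD day by day:
Day 1: max(0, 11 - 8) = 3
Day 2: max(0, 12 - 8) = 4
Day 3: max(0, 16 - 8) = 8
Day 4: max(0, 17 - 8) = 9
Day 5: max(0, 19 - 8) = 11
Day 6: max(0, 14 - 8) = 6
Day 7: max(0, 18 - 8) = 10
Day 8: max(0, 12 - 8) = 4
Day 9: max(0, 15 - 8) = 7
Day 10: max(0, 14 - 8) = 6
Day 11: max(0, 19 - 8) = 11
Day 12: max(0, 12 - 8) = 4
Day 13: max(0, 18 - 8) = 10
Total ADD = 93

93


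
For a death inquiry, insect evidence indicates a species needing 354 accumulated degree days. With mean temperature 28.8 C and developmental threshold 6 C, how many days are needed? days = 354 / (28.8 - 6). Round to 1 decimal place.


Insect development time:
Effective temperature = avg_temp - T_base = 28.8 - 6 = 22.8 C
Days = ADD / effective_temp = 354 / 22.8 = 15.5 days

15.5


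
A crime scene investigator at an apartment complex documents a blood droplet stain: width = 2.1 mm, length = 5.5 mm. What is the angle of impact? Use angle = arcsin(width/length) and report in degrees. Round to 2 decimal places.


Blood spatter impact angle calculation:
width / length = 2.1 / 5.5 = 0.381818
angle = arcsin(0.381818)
angle = 22.45 degrees

22.45


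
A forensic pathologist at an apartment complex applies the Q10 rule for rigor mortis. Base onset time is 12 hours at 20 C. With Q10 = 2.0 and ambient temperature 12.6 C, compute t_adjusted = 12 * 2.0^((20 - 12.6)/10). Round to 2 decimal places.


Rigor mortis time adjustment:
Exponent = (T_ref - T_actual) / 10 = (20 - 12.6) / 10 = 0.74
Q10 factor = 2.0^0.74 = 1.67018
t_adjusted = 12 * 1.67018 = 20.04 hours

20.04


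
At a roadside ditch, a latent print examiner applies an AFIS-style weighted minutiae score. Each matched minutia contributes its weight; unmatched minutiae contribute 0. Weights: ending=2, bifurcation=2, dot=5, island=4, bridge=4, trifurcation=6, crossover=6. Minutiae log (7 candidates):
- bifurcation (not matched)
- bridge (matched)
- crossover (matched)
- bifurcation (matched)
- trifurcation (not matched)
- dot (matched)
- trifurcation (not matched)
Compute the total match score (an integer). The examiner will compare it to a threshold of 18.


Weighted minutiae match score:
  bifurcation: not matched, +0
  bridge: matched, +4 (running total 4)
  crossover: matched, +6 (running total 10)
  bifurcation: matched, +2 (running total 12)
  trifurcation: not matched, +0
  dot: matched, +5 (running total 17)
  trifurcation: not matched, +0
Total score = 17
Threshold = 18; verdict = inconclusive

17


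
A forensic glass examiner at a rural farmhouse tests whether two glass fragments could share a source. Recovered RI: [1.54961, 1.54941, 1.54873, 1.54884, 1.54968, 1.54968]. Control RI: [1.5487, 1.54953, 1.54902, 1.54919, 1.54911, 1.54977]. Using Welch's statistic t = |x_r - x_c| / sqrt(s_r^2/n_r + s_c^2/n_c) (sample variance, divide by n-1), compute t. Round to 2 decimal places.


Welch's t-criterion for glass RI comparison:
Recovered mean = sum / n_r = 9.29595 / 6 = 1.549325
Control mean = sum / n_c = 9.29532 / 6 = 1.54922
Recovered sample variance s_r^2 = 1.8595e-07
Control sample variance s_c^2 = 1.444e-07
Welch SE (unpooled) = sqrt(s_r^2/n_r + s_c^2/n_c) = sqrt(3.09917e-08 + 2.40667e-08) = sqrt(5.50584e-08) = 0.000234645
|mean_r - mean_c| = 0.000105
t = 0.000105 / 0.000234645 = 0.45

0.45


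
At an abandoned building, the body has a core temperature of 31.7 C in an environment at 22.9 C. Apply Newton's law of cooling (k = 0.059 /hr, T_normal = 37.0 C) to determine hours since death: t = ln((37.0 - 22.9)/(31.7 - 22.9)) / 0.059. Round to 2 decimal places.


Using Newton's law of cooling:
t = ln((T_normal - T_ambient) / (T_body - T_ambient)) / k
T_normal - T_ambient = 14.1
T_body - T_ambient = 8.8
Ratio = 1.602273
ln(ratio) = 0.471423
t = 0.471423 / 0.059 = 7.99 hours

7.99


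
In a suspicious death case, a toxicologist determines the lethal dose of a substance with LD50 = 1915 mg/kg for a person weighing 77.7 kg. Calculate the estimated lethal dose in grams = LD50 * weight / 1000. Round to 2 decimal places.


Lethal dose calculation:
Lethal dose = LD50 * body_weight / 1000
= 1915 * 77.7 / 1000
= 148795.5 / 1000
= 148.80 g

148.80


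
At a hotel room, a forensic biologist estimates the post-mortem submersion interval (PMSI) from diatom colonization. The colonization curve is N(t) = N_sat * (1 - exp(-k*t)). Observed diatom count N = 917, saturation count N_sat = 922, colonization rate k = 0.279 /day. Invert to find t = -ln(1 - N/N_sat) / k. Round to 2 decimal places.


PMSI from diatom colonization curve:
N / N_sat = 917 / 922 = 0.994577
1 - N/N_sat = 0.005423
ln(1 - N/N_sat) = -5.217106
t = -ln(1 - N/N_sat) / k = -(-5.217106) / 0.279 = 18.70 days

18.70


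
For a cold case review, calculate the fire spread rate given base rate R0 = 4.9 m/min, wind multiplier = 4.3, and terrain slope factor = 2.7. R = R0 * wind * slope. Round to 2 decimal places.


Fire spread rate calculation:
R = R0 * wind_factor * slope_factor
= 4.9 * 4.3 * 2.7
= 21.07 * 2.7
= 56.89 m/min

56.89


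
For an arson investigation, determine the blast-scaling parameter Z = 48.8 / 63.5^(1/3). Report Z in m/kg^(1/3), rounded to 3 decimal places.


Scaled distance calculation:
W^(1/3) = 63.5^(1/3) = 3.989556
Z = R / W^(1/3) = 48.8 / 3.989556
Z = 12.232 m/kg^(1/3)

12.232


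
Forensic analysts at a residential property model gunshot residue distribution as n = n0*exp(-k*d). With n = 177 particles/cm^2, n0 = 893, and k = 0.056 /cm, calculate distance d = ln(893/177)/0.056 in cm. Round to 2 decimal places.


GSR distance calculation:
n0/n = 893 / 177 = 5.045198
ln(n0/n) = 1.618437
d = 1.618437 / 0.056 = 28.90 cm

28.90


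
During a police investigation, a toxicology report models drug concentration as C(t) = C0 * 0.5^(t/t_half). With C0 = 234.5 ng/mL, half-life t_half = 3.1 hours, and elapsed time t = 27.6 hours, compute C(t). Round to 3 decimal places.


Drug concentration decay:
Number of half-lives = t / t_half = 27.6 / 3.1 = 8.903226
Decay factor = 0.5^8.903226 = 0.00208863
C(t) = 234.5 * 0.00208863 = 0.490 ng/mL

0.490


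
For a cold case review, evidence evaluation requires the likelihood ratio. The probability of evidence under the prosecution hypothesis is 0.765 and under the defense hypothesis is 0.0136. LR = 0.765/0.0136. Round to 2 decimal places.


Likelihood ratio calculation:
LR = P(E|Hp) / P(E|Hd)
LR = 0.765 / 0.0136
LR = 56.25

56.25


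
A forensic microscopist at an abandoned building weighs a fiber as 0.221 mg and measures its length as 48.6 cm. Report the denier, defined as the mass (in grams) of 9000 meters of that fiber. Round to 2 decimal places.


Denier calculation:
Mass in grams = 0.221 mg / 1000 = 0.000221 g
Length in meters = 48.6 cm / 100 = 0.486 m
Linear density = mass / length = 0.000221 / 0.486 = 0.00045473 g/m
Denier = (g/m) * 9000 = 0.00045473 * 9000 = 4.09

4.09


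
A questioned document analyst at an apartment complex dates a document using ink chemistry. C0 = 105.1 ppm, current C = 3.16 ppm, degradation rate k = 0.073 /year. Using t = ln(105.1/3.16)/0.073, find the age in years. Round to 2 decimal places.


Document age estimation:
C0/C = 105.1 / 3.16 = 33.259494
ln(C0/C) = 3.50434
t = 3.50434 / 0.073 = 48.00 years

48.00


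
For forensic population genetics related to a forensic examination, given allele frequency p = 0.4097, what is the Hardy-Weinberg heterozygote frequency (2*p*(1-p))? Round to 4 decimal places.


Hardy-Weinberg heterozygote frequency:
q = 1 - p = 1 - 0.4097 = 0.5903
2pq = 2 * 0.4097 * 0.5903 = 0.4837

0.4837


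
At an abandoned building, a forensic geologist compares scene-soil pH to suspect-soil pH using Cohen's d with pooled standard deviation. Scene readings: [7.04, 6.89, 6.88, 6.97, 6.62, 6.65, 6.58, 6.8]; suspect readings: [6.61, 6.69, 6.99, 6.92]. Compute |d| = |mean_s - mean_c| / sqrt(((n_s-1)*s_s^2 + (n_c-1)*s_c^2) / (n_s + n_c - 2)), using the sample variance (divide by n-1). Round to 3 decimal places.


Pooled-variance Cohen's d for soil pH comparison:
Scene mean = 54.43 / 8 = 6.80375
Suspect mean = 27.21 / 4 = 6.8025
Scene sample variance s_s^2 = 0.02917
Suspect sample variance s_c^2 = 0.032892
Pooled variance = ((n_s-1)*s_s^2 + (n_c-1)*s_c^2) / (n_s + n_c - 2) = 0.030286
Pooled SD = sqrt(0.030286) = 0.174029
Mean difference = 0.00125
|d| = |0.00125| / 0.174029 = 0.007

0.007


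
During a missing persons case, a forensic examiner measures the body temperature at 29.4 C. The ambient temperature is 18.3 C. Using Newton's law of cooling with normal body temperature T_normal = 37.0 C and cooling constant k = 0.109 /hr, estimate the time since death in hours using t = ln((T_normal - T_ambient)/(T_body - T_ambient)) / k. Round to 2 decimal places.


Using Newton's law of cooling:
t = ln((T_normal - T_ambient) / (T_body - T_ambient)) / k
T_normal - T_ambient = 18.7
T_body - T_ambient = 11.1
Ratio = 1.684685
ln(ratio) = 0.521579
t = 0.521579 / 0.109 = 4.79 hours

4.79


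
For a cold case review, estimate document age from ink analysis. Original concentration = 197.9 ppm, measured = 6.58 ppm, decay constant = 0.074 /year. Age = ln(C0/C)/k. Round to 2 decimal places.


Document age estimation:
C0/C = 197.9 / 6.58 = 30.075988
ln(C0/C) = 3.403727
t = 3.403727 / 0.074 = 46.00 years

46.00


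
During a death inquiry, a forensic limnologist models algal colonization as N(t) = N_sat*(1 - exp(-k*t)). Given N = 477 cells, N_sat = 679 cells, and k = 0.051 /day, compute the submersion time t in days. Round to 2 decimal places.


PMSI from diatom colonization curve:
N / N_sat = 477 / 679 = 0.702504
1 - N/N_sat = 0.297496
ln(1 - N/N_sat) = -1.212354
t = -ln(1 - N/N_sat) / k = -(-1.212354) / 0.051 = 23.77 days

23.77


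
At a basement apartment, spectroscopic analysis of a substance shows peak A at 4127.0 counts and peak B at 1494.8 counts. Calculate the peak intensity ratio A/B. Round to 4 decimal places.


Spectral peak ratio:
Peak A = 4127.0 counts
Peak B = 1494.8 counts
Ratio = 4127.0 / 1494.8 = 2.7609

2.7609


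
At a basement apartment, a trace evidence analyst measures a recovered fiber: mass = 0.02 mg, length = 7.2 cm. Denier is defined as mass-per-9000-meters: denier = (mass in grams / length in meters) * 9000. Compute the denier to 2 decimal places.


Denier calculation:
Mass in grams = 0.02 mg / 1000 = 0.00002 g
Length in meters = 7.2 cm / 100 = 0.072 m
Linear density = mass / length = 0.00002 / 0.072 = 0.00027778 g/m
Denier = (g/m) * 9000 = 0.00027778 * 9000 = 2.50

2.50


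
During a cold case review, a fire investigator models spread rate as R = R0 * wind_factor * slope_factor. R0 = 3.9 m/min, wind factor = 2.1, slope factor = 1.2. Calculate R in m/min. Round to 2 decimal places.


Fire spread rate calculation:
R = R0 * wind_factor * slope_factor
= 3.9 * 2.1 * 1.2
= 8.19 * 1.2
= 9.83 m/min

9.83


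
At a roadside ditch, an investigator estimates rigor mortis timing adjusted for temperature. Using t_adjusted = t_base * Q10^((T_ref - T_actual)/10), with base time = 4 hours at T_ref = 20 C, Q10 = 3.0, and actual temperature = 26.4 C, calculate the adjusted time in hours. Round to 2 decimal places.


Rigor mortis time adjustment:
Exponent = (T_ref - T_actual) / 10 = (20 - 26.4) / 10 = -0.64
Q10 factor = 3.0^-0.64 = 0.49504
t_adjusted = 4 * 0.49504 = 1.98 hours

1.98


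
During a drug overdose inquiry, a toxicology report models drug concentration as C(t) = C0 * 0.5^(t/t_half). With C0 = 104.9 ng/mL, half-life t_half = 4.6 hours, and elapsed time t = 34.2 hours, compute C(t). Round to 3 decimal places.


Drug concentration decay:
Number of half-lives = t / t_half = 34.2 / 4.6 = 7.434783
Decay factor = 0.5^7.434783 = 0.00577973
C(t) = 104.9 * 0.00577973 = 0.606 ng/mL

0.606


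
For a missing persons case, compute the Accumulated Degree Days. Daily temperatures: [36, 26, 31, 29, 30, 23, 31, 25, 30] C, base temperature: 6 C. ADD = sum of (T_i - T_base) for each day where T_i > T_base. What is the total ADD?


Computing ADD day by day:
Day 1: max(0, 36 - 6) = 30
Day 2: max(0, 26 - 6) = 20
Day 3: max(0, 31 - 6) = 25
Day 4: max(0, 29 - 6) = 23
Day 5: max(0, 30 - 6) = 24
Day 6: max(0, 23 - 6) = 17
Day 7: max(0, 31 - 6) = 25
Day 8: max(0, 25 - 6) = 19
Day 9: max(0, 30 - 6) = 24
Total ADD = 207

207


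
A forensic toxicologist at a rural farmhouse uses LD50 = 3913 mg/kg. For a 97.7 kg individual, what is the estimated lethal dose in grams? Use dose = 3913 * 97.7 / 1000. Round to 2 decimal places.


Lethal dose calculation:
Lethal dose = LD50 * body_weight / 1000
= 3913 * 97.7 / 1000
= 382300.1 / 1000
= 382.30 g

382.30


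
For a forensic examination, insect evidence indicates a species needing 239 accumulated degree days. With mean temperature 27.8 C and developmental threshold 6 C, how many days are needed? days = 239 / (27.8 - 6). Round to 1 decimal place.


Insect development time:
Effective temperature = avg_temp - T_base = 27.8 - 6 = 21.8 C
Days = ADD / effective_temp = 239 / 21.8 = 11.0 days

11.0


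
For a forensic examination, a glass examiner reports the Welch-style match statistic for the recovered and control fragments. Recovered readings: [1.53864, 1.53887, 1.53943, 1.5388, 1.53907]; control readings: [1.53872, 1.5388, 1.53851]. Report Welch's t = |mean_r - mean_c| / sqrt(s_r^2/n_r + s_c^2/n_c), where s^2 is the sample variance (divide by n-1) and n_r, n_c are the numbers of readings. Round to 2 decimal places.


Welch's t-criterion for glass RI comparison:
Recovered mean = sum / n_r = 7.69481 / 5 = 1.538962
Control mean = sum / n_c = 4.61603 / 3 = 1.5386767
Recovered sample variance s_r^2 = 9.227e-08
Control sample variance s_c^2 = 2.24333e-08
Welch SE (unpooled) = sqrt(s_r^2/n_r + s_c^2/n_c) = sqrt(1.8454e-08 + 7.47778e-09) = sqrt(2.59318e-08) = 0.000161034
|mean_r - mean_c| = 0.000285333
t = 0.000285333 / 0.000161034 = 1.77

1.77


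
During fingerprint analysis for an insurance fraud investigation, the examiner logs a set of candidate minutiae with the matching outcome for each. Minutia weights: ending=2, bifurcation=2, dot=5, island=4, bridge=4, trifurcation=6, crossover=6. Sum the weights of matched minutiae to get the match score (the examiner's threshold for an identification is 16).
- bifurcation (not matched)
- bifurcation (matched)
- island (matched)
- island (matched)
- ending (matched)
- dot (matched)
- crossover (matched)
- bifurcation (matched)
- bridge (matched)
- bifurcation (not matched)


Weighted minutiae match score:
  bifurcation: not matched, +0
  bifurcation: matched, +2 (running total 2)
  island: matched, +4 (running total 6)
  island: matched, +4 (running total 10)
  ending: matched, +2 (running total 12)
  dot: matched, +5 (running total 17)
  crossover: matched, +6 (running total 23)
  bifurcation: matched, +2 (running total 25)
  bridge: matched, +4 (running total 29)
  bifurcation: not matched, +0
Total score = 29
Threshold = 16; verdict = identification

29


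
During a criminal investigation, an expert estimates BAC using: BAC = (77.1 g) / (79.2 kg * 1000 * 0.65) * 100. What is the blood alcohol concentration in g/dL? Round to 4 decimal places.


Applying the Widmark formula:
BAC = (dose_g / (body_wt * 1000 * r)) * 100
Denominator = 79.2 * 1000 * 0.65 = 51480
BAC = (77.1 / 51480) * 100
BAC = 0.1498 g/dL

0.1498


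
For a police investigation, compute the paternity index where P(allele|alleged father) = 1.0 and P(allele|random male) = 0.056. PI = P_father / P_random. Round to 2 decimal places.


Paternity Index calculation:
PI = P(allele|father) / P(allele|random)
PI = 1.0 / 0.056
PI = 17.86

17.86


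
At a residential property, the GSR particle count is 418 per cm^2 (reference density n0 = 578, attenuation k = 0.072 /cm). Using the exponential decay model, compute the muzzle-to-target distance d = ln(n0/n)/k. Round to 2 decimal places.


GSR distance calculation:
n0/n = 578 / 418 = 1.382775
ln(n0/n) = 0.324092
d = 0.324092 / 0.072 = 4.50 cm

4.50


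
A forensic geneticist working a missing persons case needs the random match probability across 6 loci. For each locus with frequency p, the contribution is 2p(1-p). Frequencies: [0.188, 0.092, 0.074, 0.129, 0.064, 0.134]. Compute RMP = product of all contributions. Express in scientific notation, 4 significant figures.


Computing RMP for 6 loci:
Locus 1: 2 * 0.188 * 0.812 = 0.305312
Locus 2: 2 * 0.092 * 0.908 = 0.167072
Locus 3: 2 * 0.074 * 0.926 = 0.137048
Locus 4: 2 * 0.129 * 0.871 = 0.224718
Locus 5: 2 * 0.064 * 0.936 = 0.119808
Locus 6: 2 * 0.134 * 0.866 = 0.232088
RMP = 4.368e-05

4.368e-05


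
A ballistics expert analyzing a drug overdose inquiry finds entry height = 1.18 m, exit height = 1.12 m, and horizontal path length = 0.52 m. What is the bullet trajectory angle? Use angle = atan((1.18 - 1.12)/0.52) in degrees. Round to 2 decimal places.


Bullet trajectory angle:
Height difference = 1.18 - 1.12 = 0.06 m
angle = atan(0.06 / 0.52)
angle = atan(0.115385)
angle = 6.58 degrees

6.58


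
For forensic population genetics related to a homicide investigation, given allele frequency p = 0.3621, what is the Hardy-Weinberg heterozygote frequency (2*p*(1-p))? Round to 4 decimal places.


Hardy-Weinberg heterozygote frequency:
q = 1 - p = 1 - 0.3621 = 0.6379
2pq = 2 * 0.3621 * 0.6379 = 0.4620

0.4620


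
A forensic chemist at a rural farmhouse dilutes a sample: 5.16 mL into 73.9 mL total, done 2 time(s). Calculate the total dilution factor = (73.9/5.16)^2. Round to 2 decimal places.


Dilution factor calculation:
Single dilution = V_total / V_sample = 73.9 / 5.16 ≈ 14.321705
Number of dilutions = 2
Total DF = (73.9 / 5.16)^2 (full precision, rounded at the end) = 205.11

205.11


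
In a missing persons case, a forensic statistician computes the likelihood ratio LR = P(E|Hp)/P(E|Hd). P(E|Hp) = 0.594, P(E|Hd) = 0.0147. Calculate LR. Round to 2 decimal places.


Likelihood ratio calculation:
LR = P(E|Hp) / P(E|Hd)
LR = 0.594 / 0.0147
LR = 40.41

40.41


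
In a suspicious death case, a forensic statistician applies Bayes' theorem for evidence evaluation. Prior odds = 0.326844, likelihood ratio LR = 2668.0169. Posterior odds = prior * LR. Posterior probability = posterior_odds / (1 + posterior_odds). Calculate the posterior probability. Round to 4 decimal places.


Bayesian evidence evaluation:
Posterior odds = prior_odds * LR = 0.326844 * 2668.0169 = 872.0253
Posterior probability = posterior_odds / (1 + posterior_odds)
= 872.0253 / (1 + 872.0253)
= 872.0253 / 873.0253
= 0.9989

0.9989


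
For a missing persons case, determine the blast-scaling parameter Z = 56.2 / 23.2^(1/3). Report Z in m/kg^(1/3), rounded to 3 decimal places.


Scaled distance calculation:
W^(1/3) = 23.2^(1/3) = 2.852086
Z = R / W^(1/3) = 56.2 / 2.852086
Z = 19.705 m/kg^(1/3)

19.705


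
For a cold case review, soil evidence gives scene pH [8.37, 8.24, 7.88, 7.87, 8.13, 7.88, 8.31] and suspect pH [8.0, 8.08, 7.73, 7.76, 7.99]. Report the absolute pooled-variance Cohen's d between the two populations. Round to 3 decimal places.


Pooled-variance Cohen's d for soil pH comparison:
Scene mean = 56.68 / 7 = 8.097143
Suspect mean = 39.56 / 5 = 7.912
Scene sample variance s_s^2 = 0.047857
Suspect sample variance s_c^2 = 0.02457
Pooled variance = ((n_s-1)*s_s^2 + (n_c-1)*s_c^2) / (n_s + n_c - 2) = 0.038542
Pooled SD = sqrt(0.038542) = 0.196321
Mean difference = 0.185143
|d| = |0.185143| / 0.196321 = 0.943

0.943


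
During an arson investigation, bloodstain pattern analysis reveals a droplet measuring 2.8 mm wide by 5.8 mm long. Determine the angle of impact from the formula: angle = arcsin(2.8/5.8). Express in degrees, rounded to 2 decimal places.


Blood spatter impact angle calculation:
width / length = 2.8 / 5.8 = 0.482759
angle = arcsin(0.482759)
angle = 28.87 degrees

28.87
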